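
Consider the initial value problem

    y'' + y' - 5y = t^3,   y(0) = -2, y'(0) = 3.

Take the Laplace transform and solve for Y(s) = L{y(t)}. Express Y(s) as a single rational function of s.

Y(s) = (-2*s^5 + s^4 + 6)/(s^6 + s^5 - 5*s^4)

Laplace-transform each side.
Using L{y''} = s^2 Y - s·y(0) - y'(0) and L{y'} = sY - y(0), with y(0) = -2, y'(0) = 3, the left side becomes (s^2 + s - 5)Y - (-2*s + 1).
The right side is L{t^3} = 6/s^4.
So (s^2 + s - 5)Y = 6/s^4 + (-2*s + 1).
Divide through and combine into a single rational function.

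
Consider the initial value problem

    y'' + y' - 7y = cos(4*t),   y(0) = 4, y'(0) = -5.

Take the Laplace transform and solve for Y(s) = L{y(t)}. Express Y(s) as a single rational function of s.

Y(s) = (4*s^3 - s^2 + 65*s - 16)/(s^4 + s^3 + 9*s^2 + 16*s - 112)

Take the Laplace transform of both sides.
Using L{y''} = s^2 Y - s·y(0) - y'(0) and L{y'} = sY - y(0), with y(0) = 4, y'(0) = -5, the left side becomes (s^2 + s - 7)Y - (4*s - 1).
The right side is L{cos(4*t)} = s/(s^2 + 16).
So (s^2 + s - 7)Y = s/(s^2 + 16) + (4*s - 1).
Divide through and combine into a single rational function.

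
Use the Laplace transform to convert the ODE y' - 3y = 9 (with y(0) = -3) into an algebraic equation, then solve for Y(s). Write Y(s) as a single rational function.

Laplace-transform each side.
With L{y'} = sY - y(0) = sY - (-3): the LHS transforms to (s - 3)Y - (-3).
The right side is L{9} = 9/s.
So (s - 3)Y = 9/s + (-3).
Divide through and combine into a single rational function.

Y(s) = -3/s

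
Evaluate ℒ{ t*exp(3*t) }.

(s - 3)^(-2)

L{t} = 1!/s^2 = 1/s^2.
By the first shifting theorem, multiplying by e^(3t) replaces s with s - 3.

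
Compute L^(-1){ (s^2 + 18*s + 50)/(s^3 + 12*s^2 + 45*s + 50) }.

5*t*exp(-5*t) + 2*exp(-2*t) - exp(-5*t)

Factor the denominator: s^3 + 12*s^2 + 45*s + 50 = (s + 2)*(s + 5)^2.
Partial fraction decomposition gives [-1/(s + 5)] + [5/(s + 5)^2] + [2/(s + 2)].
Invert each term: -1/(s + 5) ↔ -e^(-5t); 5/(s + 5)^2 ↔ 5t·e^(-5t); 2/(s + 2) ↔ 2e^(-2t).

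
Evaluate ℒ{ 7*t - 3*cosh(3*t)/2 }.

The transform is linear, so treat each term independently.
(7)·[L{t} = 1!/s^2 = 1/s^2]; (-3/2)·[L{cosh(3t)} = s/(s^2 - 9)].

-3*s/(2*(s^2 - 9)) + 7/s^2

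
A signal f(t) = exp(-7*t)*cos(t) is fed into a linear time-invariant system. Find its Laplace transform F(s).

F(s) = (s + 7)/((s + 7)^2 + 1)

L{cos(t)} = s/(s^2 + 1).
By the first shifting theorem, multiplying by e^(-7t) replaces s with s + 7.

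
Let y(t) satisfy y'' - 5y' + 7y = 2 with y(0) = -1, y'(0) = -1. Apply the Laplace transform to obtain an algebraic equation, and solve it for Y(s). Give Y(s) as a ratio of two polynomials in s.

Transform both sides with L{·}.
Using L{y''} = s^2 Y - s·y(0) - y'(0) and L{y'} = sY - y(0), with y(0) = -1, y'(0) = -1, the left side becomes (s^2 - 5*s + 7)Y - (-s + 4).
The right side is L{2} = 2/s.
So (s^2 - 5*s + 7)Y = 2/s + (-s + 4).
Solve for Y(s) and write it as one ratio of polynomials.

Y(s) = (-s^2 + 4*s + 2)/(s^3 - 5*s^2 + 7*s)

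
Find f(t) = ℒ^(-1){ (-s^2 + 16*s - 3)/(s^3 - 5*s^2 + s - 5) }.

Factor the denominator: s^3 - 5*s^2 + s - 5 = (s - 5)*(s^2 + 1).
Partial fraction decomposition gives [2/(s - 5)] + [-3*s/(s^2 + 1)] + [1/(s^2 + 1)].
Invert each term: 2/(s - 5) ↔ 2e^(5t); -3·s/(s^2 + 1) ↔ -3cos(t); 1·1/(s^2 + 1) ↔ sin(t).

f(t) = 2*exp(5*t) + sin(t) - 3*cos(t)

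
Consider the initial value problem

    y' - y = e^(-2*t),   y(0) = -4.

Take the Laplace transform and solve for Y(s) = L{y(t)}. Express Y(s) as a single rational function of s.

Y(s) = (-4*s - 7)/(s^2 + s - 2)

Apply the Laplace transform to the equation.
With L{y'} = sY - y(0) = sY - (-4): the LHS transforms to (s - 1)Y - (-4).
The right side is L{e^(-2*t)} = 1/(s + 2).
So (s - 1)Y = 1/(s + 2) + (-4).
Solve for Y(s) and write it as one ratio of polynomials.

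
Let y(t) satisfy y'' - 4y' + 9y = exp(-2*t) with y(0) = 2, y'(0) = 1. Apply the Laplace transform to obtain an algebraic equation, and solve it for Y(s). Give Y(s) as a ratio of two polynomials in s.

Y(s) = (2*s^2 - 3*s - 13)/(s^3 - 2*s^2 + s + 18)

Take the Laplace transform of both sides.
With L{y''} = s^2 Y - s·y(0) - y'(0) and L{y'} = sY - y(0), with y(0) = 2, y'(0) = 1: the LHS transforms to (s^2 - 4*s + 9)Y - (2*s - 7).
The right side is L{exp(-2*t)} = 1/(s + 2).
So (s^2 - 4*s + 9)Y = 1/(s + 2) + (2*s - 7).
Isolate Y and clear denominators.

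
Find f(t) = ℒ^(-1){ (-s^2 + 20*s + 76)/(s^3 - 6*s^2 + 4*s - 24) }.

f(t) = 4*exp(6*t) - 5*sin(2*t) - 5*cos(2*t)

Factor the denominator: s^3 - 6*s^2 + 4*s - 24 = (s - 6)*(s^2 + 4).
Partial fraction decomposition gives [4/(s - 6)] + [-5*s/(s^2 + 4)] + [-10/(s^2 + 4)].
Invert each term: 4/(s - 6) ↔ 4e^(6t); -5·s/(s^2 + 4) ↔ -5cos(2t); -5·2/(s^2 + 4) ↔ -5sin(2t).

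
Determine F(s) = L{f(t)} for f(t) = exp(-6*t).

L{e^(-6t)} = 1/(s + 6).

F(s) = 1/(s + 6)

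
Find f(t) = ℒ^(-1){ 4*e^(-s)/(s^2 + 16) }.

The factor e^(-s) signals a time shift by c = 1 (second shifting theorem).
L{sin(4t)} = 4/(s^2 + 16), so L^-1{4/(s^2 + 16)} = sin(4*t).
Hence the inverse is u(t - 1) times that function evaluated at t - 1.

f(t) = Heaviside(t - 1)*(sin(4*t - 4))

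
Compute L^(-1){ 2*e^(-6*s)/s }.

Heaviside(t - 6)*(2)

The factor e^(-6s) signals a time shift by c = 6 (second shifting theorem).
L{2} = 2/s, so L^-1{2/s} = 2.
Hence the inverse is u(t - 6) times that function evaluated at t - 6.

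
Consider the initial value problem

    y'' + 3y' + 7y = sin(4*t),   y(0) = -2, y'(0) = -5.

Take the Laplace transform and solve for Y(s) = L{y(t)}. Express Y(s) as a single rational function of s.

Y(s) = (-2*s^3 - 11*s^2 - 32*s - 172)/(s^4 + 3*s^3 + 23*s^2 + 48*s + 112)

Apply the Laplace transform to the equation.
With L{y''} = s^2 Y - s·y(0) - y'(0) and L{y'} = sY - y(0), with y(0) = -2, y'(0) = -5: the LHS transforms to (s^2 + 3*s + 7)Y - (-2*s - 11).
The right side is L{sin(4*t)} = 4/(s^2 + 16).
So (s^2 + 3*s + 7)Y = 4/(s^2 + 16) + (-2*s - 11).
Isolate Y and clear denominators.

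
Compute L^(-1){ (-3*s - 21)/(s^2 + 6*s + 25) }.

Complete the square in the denominator: s^2 + 6*s + 25 = (s + 3)^2 + 4^2.
Split the numerator to match: -3*s - 21 = -3·(s + 3) - 3·4.
Invert each term: -3·(s + 3)/((s + 3)^2 + 16) ↔ -3e^(-3t)cos(4t); -3·4/((s + 3)^2 + 16) ↔ -3e^(-3t)sin(4t).

-3*exp(-3*t)*sin(4*t) - 3*exp(-3*t)*cos(4*t)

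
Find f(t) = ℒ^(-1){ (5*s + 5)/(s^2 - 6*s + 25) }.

f(t) = 5*exp(3*t)*sin(4*t) + 5*exp(3*t)*cos(4*t)

Complete the square in the denominator: s^2 - 6*s + 25 = (s - 3)^2 + 4^2.
Split the numerator to match: 5*s + 5 = 5·(s - 3) + 5·4.
Invert each term: 5·(s - 3)/((s - 3)^2 + 16) ↔ 5e^(3t)cos(4t); 5·4/((s - 3)^2 + 16) ↔ 5e^(3t)sin(4t).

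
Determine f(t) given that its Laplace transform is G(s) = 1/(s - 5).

f(t) = exp(5*t)

Since L{e^(5t)} = 1/(s - 5), the inverse is exp(5*t).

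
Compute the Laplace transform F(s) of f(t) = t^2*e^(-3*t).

L{e^(-3t)} = 1/(s + 3).
Then apply L{t^2·g(t)} = (-1)^2 d^2/ds^2[G(s)] with G(s) = 1/(s + 3):
differentiating 2 times and applying the sign gives 2/(s + 3)^3.

F(s) = 2/(s + 3)^3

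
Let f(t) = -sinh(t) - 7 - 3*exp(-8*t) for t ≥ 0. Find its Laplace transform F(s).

F(s) = -1/(s^2 - 1) - 3/(s + 8) - 7/s

Apply the Laplace transform termwise.
L{-7} = -7/s; (-1)·[L{sinh(t)} = 1/(s^2 - 1)]; (-3)·[L{e^(-8t)} = 1/(s + 8)].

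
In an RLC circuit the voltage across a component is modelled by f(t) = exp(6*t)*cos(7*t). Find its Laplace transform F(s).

F(s) = (s - 6)/((s - 6)^2 + 49)

L{cos(7t)} = s/(s^2 + 49).
By the first shifting theorem, multiplying by e^(6t) replaces s with s - 6.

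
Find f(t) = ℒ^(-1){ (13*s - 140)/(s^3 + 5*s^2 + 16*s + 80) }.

f(t) = -3*sin(4*t) + 5*cos(4*t) - 5*exp(-5*t)

Factor the denominator: s^3 + 5*s^2 + 16*s + 80 = (s + 5)*(s^2 + 16).
Partial fraction decomposition gives [-5/(s + 5)] + [5*s/(s^2 + 16)] + [-12/(s^2 + 16)].
Invert each term: -5/(s + 5) ↔ -5e^(-5t); 5·s/(s^2 + 16) ↔ 5cos(4t); -3·4/(s^2 + 16) ↔ -3sin(4t).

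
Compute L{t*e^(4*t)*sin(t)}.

2*(s - 4)/(s^2 - 8*s + 17)^2

L{sin(t)} = 1/(s^2 + 1).
Multiplying by e^(4t) shifts s → s - 4, so L{e^(4*t)*sin(t)} = 1/((s - 4)^2 + 1).
Then apply L{t·g(t)} = -d/ds[G(s)] with G(s) = 1/((s - 4)^2 + 1):
differentiating 1 time and applying the sign gives 2*(s - 4)/(s^2 - 8*s + 17)^2.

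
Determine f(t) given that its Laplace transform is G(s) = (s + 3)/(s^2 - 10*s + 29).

f(t) = 4*exp(5*t)*sin(2*t) + exp(5*t)*cos(2*t)

Complete the square in the denominator: s^2 - 10*s + 29 = (s - 5)^2 + 2^2.
Split the numerator to match: s + 3 = 1·(s - 5) + 4·2.
Invert each term: 1·(s - 5)/((s - 5)^2 + 4) ↔ e^(5t)cos(2t); 4·2/((s - 5)^2 + 4) ↔ 4e^(5t)sin(2t).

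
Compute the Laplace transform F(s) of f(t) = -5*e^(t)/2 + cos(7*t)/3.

By linearity of the Laplace transform, transform each term separately.
(-5/2)·[L{e^(t)} = 1/(s - 1)]; (1/3)·[L{cos(7t)} = s/(s^2 + 49)].

F(s) = s/(3*(s^2 + 49)) - 5/(2*(s - 1))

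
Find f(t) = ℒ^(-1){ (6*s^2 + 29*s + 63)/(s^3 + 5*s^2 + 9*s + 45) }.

Factor the denominator: s^3 + 5*s^2 + 9*s + 45 = (s + 5)*(s^2 + 9).
Partial fraction decomposition gives [2/(s + 5)] + [4*s/(s^2 + 9)] + [9/(s^2 + 9)].
Invert each term: 2/(s + 5) ↔ 2e^(-5t); 4·s/(s^2 + 9) ↔ 4cos(3t); 3·3/(s^2 + 9) ↔ 3sin(3t).

f(t) = 3*sin(3*t) + 4*cos(3*t) + 2*exp(-5*t)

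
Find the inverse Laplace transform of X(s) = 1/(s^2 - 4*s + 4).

t*exp(2*t)

Rewrite the denominator: s^2 - 4*s + 4 = (s - 2)^2.
The form in (s - 2) signals a first-shifting-theorem factor e^(2t).
Since L{t} = 1!/s^2 = 1/s^2, the inverse is t*e^(2*t).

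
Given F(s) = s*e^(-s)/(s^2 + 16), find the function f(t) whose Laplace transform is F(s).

f(t) = Heaviside(t - 1)*(cos(4*t - 4))

The factor e^(-s) signals a time shift by c = 1 (second shifting theorem).
L{cos(4t)} = s/(s^2 + 16), so L^-1{s/(s^2 + 16)} = cos(4*t).
Hence the inverse is u(t - 1) times that function evaluated at t - 1.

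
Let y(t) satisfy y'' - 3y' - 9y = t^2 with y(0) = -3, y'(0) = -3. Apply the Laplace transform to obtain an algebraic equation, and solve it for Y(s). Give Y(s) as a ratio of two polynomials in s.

Transform both sides with L{·}.
With L{y''} = s^2 Y - s·y(0) - y'(0) and L{y'} = sY - y(0), with y(0) = -3, y'(0) = -3: the LHS transforms to (s^2 - 3*s - 9)Y - (-3*s + 6).
The right side is L{t^2} = 2/s^3.
So (s^2 - 3*s - 9)Y = 2/s^3 + (-3*s + 6).
Solve for Y(s) and write it as one ratio of polynomials.

Y(s) = (-3*s^4 + 6*s^3 + 2)/(s^5 - 3*s^4 - 9*s^3)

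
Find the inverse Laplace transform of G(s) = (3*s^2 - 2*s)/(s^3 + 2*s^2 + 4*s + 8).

-2*sin(2*t) + cos(2*t) + 2*exp(-2*t)

Factor the denominator: s^3 + 2*s^2 + 4*s + 8 = (s + 2)*(s^2 + 4).
Partial fraction decomposition gives [2/(s + 2)] + [s/(s^2 + 4)] + [-4/(s^2 + 4)].
Invert each term: 2/(s + 2) ↔ 2e^(-2t); 1·s/(s^2 + 4) ↔ cos(2t); -2·2/(s^2 + 4) ↔ -2sin(2t).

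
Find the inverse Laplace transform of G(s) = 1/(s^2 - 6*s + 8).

Rewrite the denominator: s^2 - 6*s + 8 = (s - 3)^2 - 1.
The form in (s - 3) signals a first-shifting-theorem factor e^(3t).
Since L{sinh(t)} = 1/(s^2 - 1), the inverse is exp(3*t)*sinh(t).

exp(3*t)*sinh(t)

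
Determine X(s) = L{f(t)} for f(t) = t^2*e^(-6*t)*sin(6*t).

L{sin(6t)} = 6/(s^2 + 36).
Multiplying by e^(-6t) shifts s → s + 6, so L{e^(-6*t)*sin(6*t)} = 6/((s + 6)^2 + 36).
Then apply L{t^2·g(t)} = (-1)^2 d^2/ds^2[G(s)] with G(s) = 6/((s + 6)^2 + 36):
differentiating 2 times and applying the sign gives 36*(s^2 + 12*s + 24)/(s^2 + 12*s + 72)^3.

X(s) = 36*(s^2 + 12*s + 24)/(s^2 + 12*s + 72)^3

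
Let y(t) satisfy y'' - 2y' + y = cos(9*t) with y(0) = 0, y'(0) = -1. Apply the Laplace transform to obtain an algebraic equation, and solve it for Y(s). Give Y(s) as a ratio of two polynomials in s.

Apply the Laplace transform to the equation.
With L{y''} = s^2 Y - s·y(0) - y'(0) and L{y'} = sY - y(0), with y(0) = 0, y'(0) = -1: the LHS transforms to (s^2 - 2*s + 1)Y - (-1).
The right side is L{cos(9*t)} = s/(s^2 + 81).
So (s^2 - 2*s + 1)Y = s/(s^2 + 81) + (-1).
Solve for Y(s) and write it as one ratio of polynomials.

Y(s) = (-s^2 + s - 81)/(s^4 - 2*s^3 + 82*s^2 - 162*s + 81)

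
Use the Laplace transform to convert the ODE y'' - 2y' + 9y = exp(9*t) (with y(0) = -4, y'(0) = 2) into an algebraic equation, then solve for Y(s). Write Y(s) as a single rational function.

Laplace-transform each side.
Using L{y''} = s^2 Y - s·y(0) - y'(0) and L{y'} = sY - y(0), with y(0) = -4, y'(0) = 2, the left side becomes (s^2 - 2*s + 9)Y - (-4*s + 10).
The right side is L{exp(9*t)} = 1/(s - 9).
So (s^2 - 2*s + 9)Y = 1/(s - 9) + (-4*s + 10).
Solve for Y(s) and write it as one ratio of polynomials.

Y(s) = (-4*s^2 + 46*s - 89)/(s^3 - 11*s^2 + 27*s - 81)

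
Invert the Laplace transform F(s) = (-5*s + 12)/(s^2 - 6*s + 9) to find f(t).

f(t) = -3*t*exp(3*t) - 5*exp(3*t)

Factor the denominator: s^2 - 6*s + 9 = (s - 3)^2.
Partial fraction decomposition gives [-5/(s - 3)] + [-3/(s - 3)^2].
Invert each term: -5/(s - 3) ↔ -5e^(3t); -3/(s - 3)^2 ↔ -3t·e^(3t).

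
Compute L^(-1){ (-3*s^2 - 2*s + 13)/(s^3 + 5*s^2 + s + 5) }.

3*sin(t) - cos(t) - 2*exp(-5*t)

Factor the denominator: s^3 + 5*s^2 + s + 5 = (s + 5)*(s^2 + 1).
Partial fraction decomposition gives [-2/(s + 5)] + [-s/(s^2 + 1)] + [3/(s^2 + 1)].
Invert each term: -2/(s + 5) ↔ -2e^(-5t); -1·s/(s^2 + 1) ↔ -cos(t); 3·1/(s^2 + 1) ↔ 3sin(t).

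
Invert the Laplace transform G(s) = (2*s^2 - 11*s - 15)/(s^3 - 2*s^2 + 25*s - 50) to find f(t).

f(t) = -exp(2*t) - sin(5*t) + 3*cos(5*t)

Factor the denominator: s^3 - 2*s^2 + 25*s - 50 = (s - 2)*(s^2 + 25).
Partial fraction decomposition gives [-1/(s - 2)] + [3*s/(s^2 + 25)] + [-5/(s^2 + 25)].
Invert each term: -1/(s - 2) ↔ -e^(2t); 3·s/(s^2 + 25) ↔ 3cos(5t); -1·5/(s^2 + 25) ↔ -sin(5t).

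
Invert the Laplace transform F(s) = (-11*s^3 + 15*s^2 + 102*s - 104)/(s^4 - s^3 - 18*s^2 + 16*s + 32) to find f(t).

Factor the denominator: s^4 - s^3 - 18*s^2 + 16*s + 32 = (s - 4)*(s - 2)*(s + 1)*(s + 4).
Partial fraction decomposition gives [-2/(s - 4)] + [-3/(s + 4)] + [-2/(s - 2)] + [-4/(s + 1)].
Invert each term: -2/(s - 4) ↔ -2e^(4t); -3/(s + 4) ↔ -3e^(-4t); -2/(s - 2) ↔ -2e^(2t); -4/(s + 1) ↔ -4e^(-t).

f(t) = -2*exp(4*t) - 2*exp(2*t) - 4*exp(-t) - 3*exp(-4*t)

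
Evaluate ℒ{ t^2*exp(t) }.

L{e^(t)} = 1/(s - 1).
Then apply L{t^2·g(t)} = (-1)^2 d^2/ds^2[G(s)] with G(s) = 1/(s - 1):
differentiating 2 times and applying the sign gives 2/(s - 1)^3.

2/(s - 1)^3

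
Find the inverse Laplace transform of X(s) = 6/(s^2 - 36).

sinh(6*t)

Since L{sinh(6t)} = 6/(s^2 - 36), the inverse is sinh(6*t).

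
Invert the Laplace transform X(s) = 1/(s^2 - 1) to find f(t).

f(t) = sinh(t)

Since L{sinh(t)} = 1/(s^2 - 1), the inverse is sinh(t).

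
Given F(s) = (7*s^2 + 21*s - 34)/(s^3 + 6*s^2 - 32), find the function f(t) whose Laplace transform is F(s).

f(t) = t*exp(-4*t) + exp(2*t) + 6*exp(-4*t)

Factor the denominator: s^3 + 6*s^2 - 32 = (s - 2)*(s + 4)^2.
Partial fraction decomposition gives [6/(s + 4)] + [(s + 4)^(-2)] + [1/(s - 2)].
Invert each term: 6/(s + 4) ↔ 6e^(-4t); 1/(s + 4)^2 ↔ t·e^(-4t); 1/(s - 2) ↔ e^(2t).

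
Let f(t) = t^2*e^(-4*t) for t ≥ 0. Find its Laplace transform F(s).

L{e^(-4t)} = 1/(s + 4).
Then apply L{t^2·g(t)} = (-1)^2 d^2/ds^2[G(s)] with G(s) = 1/(s + 4):
differentiating 2 times and applying the sign gives 2/(s + 4)^3.

F(s) = 2/(s + 4)^3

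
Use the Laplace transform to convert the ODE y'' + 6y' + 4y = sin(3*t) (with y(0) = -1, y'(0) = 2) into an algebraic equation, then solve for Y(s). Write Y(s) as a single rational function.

Transform both sides with L{·}.
The derivative rules (L{y''} = s^2 Y - s·y(0) - y'(0) and L{y'} = sY - y(0), with y(0) = -1, y'(0) = 2) turn the left side into (s^2 + 6*s + 4)Y - (-s - 4).
The right side is L{sin(3*t)} = 3/(s^2 + 9).
So (s^2 + 6*s + 4)Y = 3/(s^2 + 9) + (-s - 4).
Isolate Y and clear denominators.

Y(s) = (-s^3 - 4*s^2 - 9*s - 33)/(s^4 + 6*s^3 + 13*s^2 + 54*s + 36)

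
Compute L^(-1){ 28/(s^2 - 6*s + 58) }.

Rewrite the denominator: s^2 - 6*s + 58 = (s - 3)^2 + 49.
The form in (s - 3) signals a first-shifting-theorem factor e^(3t).
Since L{sin(7t)} = 7/(s^2 + 49), the inverse is e^(3*t)*sin(7*t), scaled by 4.

4*exp(3*t)*sin(7*t)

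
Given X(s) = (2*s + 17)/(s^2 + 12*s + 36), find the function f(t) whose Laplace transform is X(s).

Factor the denominator: s^2 + 12*s + 36 = (s + 6)^2.
Partial fraction decomposition gives [2/(s + 6)] + [5/(s + 6)^2].
Invert each term: 2/(s + 6) ↔ 2e^(-6t); 5/(s + 6)^2 ↔ 5t·e^(-6t).

f(t) = 5*t*exp(-6*t) + 2*exp(-6*t)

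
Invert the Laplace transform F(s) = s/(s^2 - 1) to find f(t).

f(t) = cosh(t)

Since L{cosh(t)} = s/(s^2 - 1), the inverse is cosh(t).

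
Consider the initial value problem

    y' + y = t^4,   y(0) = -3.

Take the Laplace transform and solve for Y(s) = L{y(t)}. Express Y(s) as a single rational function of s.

Y(s) = (-3*s^5 + 24)/(s^6 + s^5)

Transform both sides with L{·}.
Using L{y'} = sY - y(0) = sY - (-3), the left side becomes (s + 1)Y - (-3).
The right side is L{t^4} = 24/s^5.
So (s + 1)Y = 24/s^5 + (-3).
Solve for Y(s) and write it as one ratio of polynomials.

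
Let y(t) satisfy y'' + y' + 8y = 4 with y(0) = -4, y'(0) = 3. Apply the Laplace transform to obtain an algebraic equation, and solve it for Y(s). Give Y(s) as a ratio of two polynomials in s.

Apply the Laplace transform to the equation.
Using L{y''} = s^2 Y - s·y(0) - y'(0) and L{y'} = sY - y(0), with y(0) = -4, y'(0) = 3, the left side becomes (s^2 + s + 8)Y - (-4*s - 1).
The right side is L{4} = 4/s.
So (s^2 + s + 8)Y = 4/s + (-4*s - 1).
Solve for Y(s) and write it as one ratio of polynomials.

Y(s) = (-4*s^2 - s + 4)/(s^3 + s^2 + 8*s)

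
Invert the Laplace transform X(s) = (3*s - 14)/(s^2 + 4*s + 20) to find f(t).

Complete the square in the denominator: s^2 + 4*s + 20 = (s + 2)^2 + 4^2.
Split the numerator to match: 3*s - 14 = 3·(s + 2) - 5·4.
Invert each term: 3·(s + 2)/((s + 2)^2 + 16) ↔ 3e^(-2t)cos(4t); -5·4/((s + 2)^2 + 16) ↔ -5e^(-2t)sin(4t).

f(t) = -5*exp(-2*t)*sin(4*t) + 3*exp(-2*t)*cos(4*t)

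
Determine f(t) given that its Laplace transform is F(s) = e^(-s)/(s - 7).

The factor e^(-s) signals a time shift by c = 1 (second shifting theorem).
L{e^(7t)} = 1/(s - 7), so L^-1{1/(s - 7)} = e^(7*t).
Hence the inverse is u(t - 1) times that function evaluated at t - 1.

f(t) = Heaviside(t - 1)*(exp(7*t - 7))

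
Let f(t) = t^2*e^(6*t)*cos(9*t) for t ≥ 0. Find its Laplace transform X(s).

X(s) = 2*(s - 6)*(s^2 - 12*s - 207)/(s^2 - 12*s + 117)^3

L{cos(9t)} = s/(s^2 + 81).
Multiplying by e^(6t) shifts s → s - 6, so L{e^(6*t)*cos(9*t)} = (s - 6)/((s - 6)^2 + 81).
Then apply L{t^2·g(t)} = (-1)^2 d^2/ds^2[G(s)] with G(s) = (s - 6)/((s - 6)^2 + 81):
differentiating 2 times and applying the sign gives 2*(s - 6)*(s^2 - 12*s - 207)/(s^2 - 12*s + 117)^3.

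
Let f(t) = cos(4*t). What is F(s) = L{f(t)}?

L{cos(4t)} = s/(s^2 + 16).

F(s) = s/(s^2 + 16)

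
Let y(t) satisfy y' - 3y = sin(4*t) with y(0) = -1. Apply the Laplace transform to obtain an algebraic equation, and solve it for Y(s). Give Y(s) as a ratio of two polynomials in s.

Y(s) = (-s^2 - 12)/(s^3 - 3*s^2 + 16*s - 48)

Take the Laplace transform of both sides.
Using L{y'} = sY - y(0) = sY - (-1), the left side becomes (s - 3)Y - (-1).
The right side is L{sin(4*t)} = 4/(s^2 + 16).
So (s - 3)Y = 4/(s^2 + 16) + (-1).
Divide through and combine into a single rational function.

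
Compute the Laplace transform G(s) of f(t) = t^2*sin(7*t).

G(s) = 14*(3*s^2 - 49)/(s^2 + 49)^3

L{sin(7t)} = 7/(s^2 + 49).
Then apply L{t^2·g(t)} = (-1)^2 d^2/ds^2[H(s)] with H(s) = 7/(s^2 + 49):
differentiating 2 times and applying the sign gives 14*(3*s^2 - 49)/(s^2 + 49)^3.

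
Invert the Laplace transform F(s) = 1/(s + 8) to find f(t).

f(t) = exp(-8*t)

Since L{e^(-8t)} = 1/(s + 8), the inverse is exp(-8*t).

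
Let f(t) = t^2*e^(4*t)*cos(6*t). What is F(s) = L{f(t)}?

F(s) = 2*(s - 4)*(s^2 - 8*s - 92)/(s^2 - 8*s + 52)^3

L{cos(6t)} = s/(s^2 + 36).
Multiplying by e^(4t) shifts s → s - 4, so L{e^(4*t)*cos(6*t)} = (s - 4)/((s - 4)^2 + 36).
Then apply L{t^2·g(t)} = (-1)^2 d^2/ds^2[G(s)] with G(s) = (s - 4)/((s - 4)^2 + 36):
differentiating 2 times and applying the sign gives 2*(s - 4)*(s^2 - 8*s - 92)/(s^2 - 8*s + 52)^3.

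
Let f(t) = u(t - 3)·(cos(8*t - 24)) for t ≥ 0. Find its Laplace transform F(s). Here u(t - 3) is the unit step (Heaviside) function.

By the second shifting theorem, L{u(t - c)·g(t - c)} = e^(-cs)·G(s) with c = 3 and G(s) = L{g(t)}.
L{cos(8t)} = s/(s^2 + 64).

F(s) = s*exp(-3*s)/(s^2 + 64)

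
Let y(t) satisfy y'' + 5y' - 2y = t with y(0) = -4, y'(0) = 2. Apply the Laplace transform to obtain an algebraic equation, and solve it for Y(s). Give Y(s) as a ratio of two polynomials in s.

Take the Laplace transform of both sides.
Using L{y''} = s^2 Y - s·y(0) - y'(0) and L{y'} = sY - y(0), with y(0) = -4, y'(0) = 2, the left side becomes (s^2 + 5*s - 2)Y - (-4*s - 18).
The right side is L{t} = s^(-2).
So (s^2 + 5*s - 2)Y = s^(-2) + (-4*s - 18).
Isolate Y and clear denominators.

Y(s) = (-4*s^3 - 18*s^2 + 1)/(s^4 + 5*s^3 - 2*s^2)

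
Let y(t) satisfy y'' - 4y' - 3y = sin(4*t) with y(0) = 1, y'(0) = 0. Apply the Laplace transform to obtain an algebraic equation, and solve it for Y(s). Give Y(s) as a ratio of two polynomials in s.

Y(s) = (s^3 - 4*s^2 + 16*s - 60)/(s^4 - 4*s^3 + 13*s^2 - 64*s - 48)

Apply the Laplace transform to the equation.
With L{y''} = s^2 Y - s·y(0) - y'(0) and L{y'} = sY - y(0), with y(0) = 1, y'(0) = 0: the LHS transforms to (s^2 - 4*s - 3)Y - (s - 4).
The right side is L{sin(4*t)} = 4/(s^2 + 16).
So (s^2 - 4*s - 3)Y = 4/(s^2 + 16) + (s - 4).
Isolate Y and clear denominators.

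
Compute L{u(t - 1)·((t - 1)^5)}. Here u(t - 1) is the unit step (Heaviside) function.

By the second shifting theorem, L{u(t - c)·g(t - c)} = e^(-cs)·G(s) with c = 1 and G(s) = L{g(t)}.
L{t^5} = 5!/s^6 = 120/s^6.

120*exp(-s)/s^6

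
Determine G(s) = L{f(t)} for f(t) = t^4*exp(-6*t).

G(s) = 24/(s + 6)^5

L{t^4} = 4!/s^5 = 24/s^5.
By the first shifting theorem, multiplying by e^(-6t) replaces s with s + 6.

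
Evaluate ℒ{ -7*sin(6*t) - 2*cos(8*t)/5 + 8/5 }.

-2*s/(5*(s^2 + 64)) - 42/(s^2 + 36) + 8/(5*s)

By linearity of the Laplace transform, transform each term separately.
L{8/5} = (8/5)/s; (-7)·[L{sin(6t)} = 6/(s^2 + 36)]; (-2/5)·[L{cos(8t)} = s/(s^2 + 64)].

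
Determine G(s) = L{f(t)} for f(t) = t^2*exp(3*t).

L{e^(3t)} = 1/(s - 3).
Then apply L{t^2·g(t)} = (-1)^2 d^2/ds^2[H(s)] with H(s) = 1/(s - 3):
differentiating 2 times and applying the sign gives 2/(s - 3)^3.

G(s) = 2/(s - 3)^3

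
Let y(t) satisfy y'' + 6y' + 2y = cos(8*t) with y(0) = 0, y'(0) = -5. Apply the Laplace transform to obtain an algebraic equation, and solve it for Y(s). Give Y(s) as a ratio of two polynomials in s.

Y(s) = (-5*s^2 + s - 320)/(s^4 + 6*s^3 + 66*s^2 + 384*s + 128)

Laplace-transform each side.
With L{y''} = s^2 Y - s·y(0) - y'(0) and L{y'} = sY - y(0), with y(0) = 0, y'(0) = -5: the LHS transforms to (s^2 + 6*s + 2)Y - (-5).
The right side is L{cos(8*t)} = s/(s^2 + 64).
So (s^2 + 6*s + 2)Y = s/(s^2 + 64) + (-5).
Solve for Y(s) and write it as one ratio of polynomials.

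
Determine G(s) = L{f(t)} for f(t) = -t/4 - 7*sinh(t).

Apply the Laplace transform termwise.
(-1/4)·[L{t} = 1!/s^2 = 1/s^2]; (-7)·[L{sinh(t)} = 1/(s^2 - 1)].

G(s) = -7/(s^2 - 1) - 1/(4*s^2)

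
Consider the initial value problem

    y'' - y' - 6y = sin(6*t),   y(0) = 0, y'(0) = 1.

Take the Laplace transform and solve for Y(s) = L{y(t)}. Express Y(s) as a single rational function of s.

Take the Laplace transform of both sides.
Using L{y''} = s^2 Y - s·y(0) - y'(0) and L{y'} = sY - y(0), with y(0) = 0, y'(0) = 1, the left side becomes (s^2 - s - 6)Y - (1).
The right side is L{sin(6*t)} = 6/(s^2 + 36).
So (s^2 - s - 6)Y = 6/(s^2 + 36) + (1).
Isolate Y and clear denominators.

Y(s) = (s^2 + 42)/(s^4 - s^3 + 30*s^2 - 36*s - 216)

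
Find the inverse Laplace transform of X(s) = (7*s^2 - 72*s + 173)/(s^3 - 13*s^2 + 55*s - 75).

-6*t*exp(5*t) + 2*exp(5*t) + 5*exp(3*t)

Factor the denominator: s^3 - 13*s^2 + 55*s - 75 = (s - 5)^2*(s - 3).
Partial fraction decomposition gives [2/(s - 5)] + [-6/(s - 5)^2] + [5/(s - 3)].
Invert each term: 2/(s - 5) ↔ 2e^(5t); -6/(s - 5)^2 ↔ -6t·e^(5t); 5/(s - 3) ↔ 5e^(3t).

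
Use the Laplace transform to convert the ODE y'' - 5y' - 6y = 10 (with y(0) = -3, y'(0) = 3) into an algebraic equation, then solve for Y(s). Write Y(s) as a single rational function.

Y(s) = (-3*s^2 + 18*s + 10)/(s^3 - 5*s^2 - 6*s)

Transform both sides with L{·}.
Using L{y''} = s^2 Y - s·y(0) - y'(0) and L{y'} = sY - y(0), with y(0) = -3, y'(0) = 3, the left side becomes (s^2 - 5*s - 6)Y - (-3*s + 18).
The right side is L{10} = 10/s.
So (s^2 - 5*s - 6)Y = 10/s + (-3*s + 18).
Solve for Y(s) and write it as one ratio of polynomials.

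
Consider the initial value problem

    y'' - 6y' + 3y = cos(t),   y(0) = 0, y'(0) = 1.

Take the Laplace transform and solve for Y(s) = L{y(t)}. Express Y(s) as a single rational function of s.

Y(s) = (s^2 + s + 1)/(s^4 - 6*s^3 + 4*s^2 - 6*s + 3)

Apply the Laplace transform to the equation.
With L{y''} = s^2 Y - s·y(0) - y'(0) and L{y'} = sY - y(0), with y(0) = 0, y'(0) = 1: the LHS transforms to (s^2 - 6*s + 3)Y - (1).
The right side is L{cos(t)} = s/(s^2 + 1).
So (s^2 - 6*s + 3)Y = s/(s^2 + 1) + (1).
Isolate Y and clear denominators.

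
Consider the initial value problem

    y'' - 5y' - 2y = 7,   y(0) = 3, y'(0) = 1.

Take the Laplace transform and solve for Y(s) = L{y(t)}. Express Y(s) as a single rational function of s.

Apply the Laplace transform to the equation.
Using L{y''} = s^2 Y - s·y(0) - y'(0) and L{y'} = sY - y(0), with y(0) = 3, y'(0) = 1, the left side becomes (s^2 - 5*s - 2)Y - (3*s - 14).
The right side is L{7} = 7/s.
So (s^2 - 5*s - 2)Y = 7/s + (3*s - 14).
Solve for Y(s) and write it as one ratio of polynomials.

Y(s) = (3*s^2 - 14*s + 7)/(s^3 - 5*s^2 - 2*s)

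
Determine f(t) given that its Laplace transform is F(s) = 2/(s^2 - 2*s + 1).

f(t) = 2*t*exp(t)

Rewrite the denominator: s^2 - 2*s + 1 = (s - 1)^2.
The form in (s - 1) signals a first-shifting-theorem factor e^(t).
Since L{t} = 1!/s^2 = 1/s^2, the inverse is t*e^(t), scaled by 2.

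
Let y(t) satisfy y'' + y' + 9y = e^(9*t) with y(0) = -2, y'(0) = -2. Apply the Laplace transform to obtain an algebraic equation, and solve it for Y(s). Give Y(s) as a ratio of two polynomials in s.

Y(s) = (-2*s^2 + 14*s + 37)/(s^3 - 8*s^2 - 81)

Take the Laplace transform of both sides.
With L{y''} = s^2 Y - s·y(0) - y'(0) and L{y'} = sY - y(0), with y(0) = -2, y'(0) = -2: the LHS transforms to (s^2 + s + 9)Y - (-2*s - 4).
The right side is L{e^(9*t)} = 1/(s - 9).
So (s^2 + s + 9)Y = 1/(s - 9) + (-2*s - 4).
Isolate Y and clear denominators.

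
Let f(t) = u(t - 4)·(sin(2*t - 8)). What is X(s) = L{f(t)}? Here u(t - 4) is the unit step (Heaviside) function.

By the second shifting theorem, L{u(t - c)·g(t - c)} = e^(-cs)·G(s) with c = 4 and G(s) = L{g(t)}.
L{sin(2t)} = 2/(s^2 + 4).

X(s) = 2*exp(-4*s)/(s^2 + 4)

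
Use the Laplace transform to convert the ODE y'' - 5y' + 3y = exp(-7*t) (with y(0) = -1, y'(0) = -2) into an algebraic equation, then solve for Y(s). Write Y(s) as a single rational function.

Y(s) = (-s^2 - 4*s + 22)/(s^3 + 2*s^2 - 32*s + 21)

Take the Laplace transform of both sides.
The derivative rules (L{y''} = s^2 Y - s·y(0) - y'(0) and L{y'} = sY - y(0), with y(0) = -1, y'(0) = -2) turn the left side into (s^2 - 5*s + 3)Y - (-s + 3).
The right side is L{exp(-7*t)} = 1/(s + 7).
So (s^2 - 5*s + 3)Y = 1/(s + 7) + (-s + 3).
Divide through and combine into a single rational function.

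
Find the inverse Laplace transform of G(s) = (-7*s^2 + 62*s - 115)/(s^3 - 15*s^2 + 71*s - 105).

Factor the denominator: s^3 - 15*s^2 + 71*s - 105 = (s - 7)*(s - 5)*(s - 3).
Partial fraction decomposition gives [-5/(s - 5)] + [-3/(s - 7)] + [1/(s - 3)].
Invert each term: -5/(s - 5) ↔ -5e^(5t); -3/(s - 7) ↔ -3e^(7t); 1/(s - 3) ↔ e^(3t).

-3*exp(7*t) - 5*exp(5*t) + exp(3*t)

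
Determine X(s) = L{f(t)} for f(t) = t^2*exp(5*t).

X(s) = 2/(s - 5)^3

L{e^(5t)} = 1/(s - 5).
Then apply L{t^2·g(t)} = (-1)^2 d^2/ds^2[G(s)] with G(s) = 1/(s - 5):
differentiating 2 times and applying the sign gives 2/(s - 5)^3.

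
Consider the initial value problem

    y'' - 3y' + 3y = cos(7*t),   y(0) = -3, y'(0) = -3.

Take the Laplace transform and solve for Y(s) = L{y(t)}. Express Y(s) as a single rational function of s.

Y(s) = (-3*s^3 + 6*s^2 - 146*s + 294)/(s^4 - 3*s^3 + 52*s^2 - 147*s + 147)

Transform both sides with L{·}.
Using L{y''} = s^2 Y - s·y(0) - y'(0) and L{y'} = sY - y(0), with y(0) = -3, y'(0) = -3, the left side becomes (s^2 - 3*s + 3)Y - (-3*s + 6).
The right side is L{cos(7*t)} = s/(s^2 + 49).
So (s^2 - 3*s + 3)Y = s/(s^2 + 49) + (-3*s + 6).
Isolate Y and clear denominators.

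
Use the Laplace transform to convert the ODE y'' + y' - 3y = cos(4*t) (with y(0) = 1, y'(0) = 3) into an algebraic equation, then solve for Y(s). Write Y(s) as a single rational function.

Apply the Laplace transform to the equation.
The derivative rules (L{y''} = s^2 Y - s·y(0) - y'(0) and L{y'} = sY - y(0), with y(0) = 1, y'(0) = 3) turn the left side into (s^2 + s - 3)Y - (s + 4).
The right side is L{cos(4*t)} = s/(s^2 + 16).
So (s^2 + s - 3)Y = s/(s^2 + 16) + (s + 4).
Solve for Y(s) and write it as one ratio of polynomials.

Y(s) = (s^3 + 4*s^2 + 17*s + 64)/(s^4 + s^3 + 13*s^2 + 16*s - 48)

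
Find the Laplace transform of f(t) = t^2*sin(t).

L{sin(t)} = 1/(s^2 + 1).
Then apply L{t^2·g(t)} = (-1)^2 d^2/ds^2[G(s)] with G(s) = 1/(s^2 + 1):
differentiating 2 times and applying the sign gives 2*(3*s^2 - 1)/(s^2 + 1)^3.

2*(3*s^2 - 1)/(s^2 + 1)^3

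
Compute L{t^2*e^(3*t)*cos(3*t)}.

L{cos(3t)} = s/(s^2 + 9).
Multiplying by e^(3t) shifts s → s - 3, so L{e^(3*t)*cos(3*t)} = (s - 3)/((s - 3)^2 + 9).
Then apply L{t^2·g(t)} = (-1)^2 d^2/ds^2[G(s)] with G(s) = (s - 3)/((s - 3)^2 + 9):
differentiating 2 times and applying the sign gives 2*(s - 3)*(s^2 - 6*s - 18)/(s^2 - 6*s + 18)^3.

2*(s - 3)*(s^2 - 6*s - 18)/(s^2 - 6*s + 18)^3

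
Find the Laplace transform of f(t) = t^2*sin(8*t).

L{sin(8t)} = 8/(s^2 + 64).
Then apply L{t^2·g(t)} = (-1)^2 d^2/ds^2[G(s)] with G(s) = 8/(s^2 + 64):
differentiating 2 times and applying the sign gives 16*(3*s^2 - 64)/(s^2 + 64)^3.

16*(3*s^2 - 64)/(s^2 + 64)^3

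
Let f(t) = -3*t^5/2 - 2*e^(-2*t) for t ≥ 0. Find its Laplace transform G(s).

G(s) = -2/(s + 2) - 180/s^6

Apply the Laplace transform termwise.
(-3/2)·[L{t^5} = 5!/s^6 = 120/s^6]; (-2)·[L{e^(-2t)} = 1/(s + 2)].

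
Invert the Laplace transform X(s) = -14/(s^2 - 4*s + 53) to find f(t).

f(t) = -2*exp(2*t)*sin(7*t)

Rewrite the denominator: s^2 - 4*s + 53 = (s - 2)^2 + 49.
The form in (s - 2) signals a first-shifting-theorem factor e^(2t).
Since L{sin(7t)} = 7/(s^2 + 49), the inverse is e^(2*t)*sin(7*t), scaled by -2.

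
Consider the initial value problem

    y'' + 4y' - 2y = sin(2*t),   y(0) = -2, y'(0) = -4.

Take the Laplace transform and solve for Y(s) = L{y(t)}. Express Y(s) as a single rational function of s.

Y(s) = (-2*s^3 - 12*s^2 - 8*s - 46)/(s^4 + 4*s^3 + 2*s^2 + 16*s - 8)

Laplace-transform each side.
Using L{y''} = s^2 Y - s·y(0) - y'(0) and L{y'} = sY - y(0), with y(0) = -2, y'(0) = -4, the left side becomes (s^2 + 4*s - 2)Y - (-2*s - 12).
The right side is L{sin(2*t)} = 2/(s^2 + 4).
So (s^2 + 4*s - 2)Y = 2/(s^2 + 4) + (-2*s - 12).
Solve for Y(s) and write it as one ratio of polynomials.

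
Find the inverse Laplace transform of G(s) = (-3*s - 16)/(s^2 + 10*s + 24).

Factor the denominator: s^2 + 10*s + 24 = (s + 4)*(s + 6).
Partial fraction decomposition gives [-1/(s + 6)] + [-2/(s + 4)].
Invert each term: -1/(s + 6) ↔ -e^(-6t); -2/(s + 4) ↔ -2e^(-4t).

-2*exp(-4*t) - exp(-6*t)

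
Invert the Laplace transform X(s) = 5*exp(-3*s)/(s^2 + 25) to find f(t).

f(t) = Heaviside(t - 3)*(sin(5*t - 15))

The factor e^(-3s) signals a time shift by c = 3 (second shifting theorem).
L{sin(5t)} = 5/(s^2 + 25), so L^-1{5/(s^2 + 25)} = sin(5*t).
Hence the inverse is u(t - 3) times that function evaluated at t - 3.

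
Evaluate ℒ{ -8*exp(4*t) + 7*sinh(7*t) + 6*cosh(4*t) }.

Apply the Laplace transform termwise.
(-8)·[L{e^(4t)} = 1/(s - 4)]; (7)·[L{sinh(7t)} = 7/(s^2 - 49)]; (6)·[L{cosh(4t)} = s/(s^2 - 16)].

6*s/(s^2 - 16) + 49/(s^2 - 49) - 8/(s - 4)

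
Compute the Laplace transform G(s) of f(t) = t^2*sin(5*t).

G(s) = 10*(3*s^2 - 25)/(s^2 + 25)^3

L{sin(5t)} = 5/(s^2 + 25).
Then apply L{t^2·g(t)} = (-1)^2 d^2/ds^2[H(s)] with H(s) = 5/(s^2 + 25):
differentiating 2 times and applying the sign gives 10*(3*s^2 - 25)/(s^2 + 25)^3.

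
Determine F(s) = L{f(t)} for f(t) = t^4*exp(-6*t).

L{t^4} = 4!/s^5 = 24/s^5.
By the first shifting theorem, multiplying by e^(-6t) replaces s with s + 6.

F(s) = 24/(s + 6)^5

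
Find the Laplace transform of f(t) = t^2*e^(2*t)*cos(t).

L{cos(t)} = s/(s^2 + 1).
Multiplying by e^(2t) shifts s → s - 2, so L{e^(2*t)*cos(t)} = (s - 2)/((s - 2)^2 + 1).
Then apply L{t^2·g(t)} = (-1)^2 d^2/ds^2[G(s)] with G(s) = (s - 2)/((s - 2)^2 + 1):
differentiating 2 times and applying the sign gives 2*(s - 2)*(s^2 - 4*s + 1)/(s^2 - 4*s + 5)^3.

2*(s - 2)*(s^2 - 4*s + 1)/(s^2 - 4*s + 5)^3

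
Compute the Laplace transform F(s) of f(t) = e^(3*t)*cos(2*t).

L{cos(2t)} = s/(s^2 + 4).
By the first shifting theorem, multiplying by e^(3t) replaces s with s - 3.

F(s) = (s - 3)/((s - 3)^2 + 4)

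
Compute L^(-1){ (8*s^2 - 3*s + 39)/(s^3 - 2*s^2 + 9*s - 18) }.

5*exp(2*t) + sin(3*t) + 3*cos(3*t)

Factor the denominator: s^3 - 2*s^2 + 9*s - 18 = (s - 2)*(s^2 + 9).
Partial fraction decomposition gives [5/(s - 2)] + [3*s/(s^2 + 9)] + [3/(s^2 + 9)].
Invert each term: 5/(s - 2) ↔ 5e^(2t); 3·s/(s^2 + 9) ↔ 3cos(3t); 1·3/(s^2 + 9) ↔ sin(3t).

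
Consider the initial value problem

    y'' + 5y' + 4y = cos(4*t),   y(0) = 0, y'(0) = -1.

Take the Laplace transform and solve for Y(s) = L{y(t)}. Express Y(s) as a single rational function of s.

Take the Laplace transform of both sides.
The derivative rules (L{y''} = s^2 Y - s·y(0) - y'(0) and L{y'} = sY - y(0), with y(0) = 0, y'(0) = -1) turn the left side into (s^2 + 5*s + 4)Y - (-1).
The right side is L{cos(4*t)} = s/(s^2 + 16).
So (s^2 + 5*s + 4)Y = s/(s^2 + 16) + (-1).
Divide through and combine into a single rational function.

Y(s) = (-s^2 + s - 16)/(s^4 + 5*s^3 + 20*s^2 + 80*s + 64)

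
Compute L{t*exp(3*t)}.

(s - 3)^(-2)

L{e^(3t)} = 1/(s - 3).
Then apply L{t·g(t)} = -d/ds[G(s)] with G(s) = 1/(s - 3):
differentiating 1 time and applying the sign gives (s - 3)^(-2).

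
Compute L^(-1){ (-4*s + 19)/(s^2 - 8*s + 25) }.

Complete the square in the denominator: s^2 - 8*s + 25 = (s - 4)^2 + 3^2.
Split the numerator to match: -4*s + 19 = -4·(s - 4) + 1·3.
Invert each term: -4·(s - 4)/((s - 4)^2 + 9) ↔ -4e^(4t)cos(3t); 1·3/((s - 4)^2 + 9) ↔ e^(4t)sin(3t).

exp(4*t)*sin(3*t) - 4*exp(4*t)*cos(3*t)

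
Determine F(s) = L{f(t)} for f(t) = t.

L{t} = 1!/s^2 = 1/s^2.

F(s) = s^(-2)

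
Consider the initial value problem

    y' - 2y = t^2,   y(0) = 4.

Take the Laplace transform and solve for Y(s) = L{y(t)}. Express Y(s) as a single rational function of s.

Y(s) = (4*s^3 + 2)/(s^4 - 2*s^3)

Apply the Laplace transform to the equation.
The derivative rules (L{y'} = sY - y(0) = sY - 4) turn the left side into (s - 2)Y - (4).
The right side is L{t^2} = 2/s^3.
So (s - 2)Y = 2/s^3 + (4).
Solve for Y(s) and write it as one ratio of polynomials.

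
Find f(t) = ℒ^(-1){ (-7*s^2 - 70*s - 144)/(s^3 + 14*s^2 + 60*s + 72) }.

f(t) = -6*t*exp(-6*t) - 2*exp(-2*t) - 5*exp(-6*t)

Factor the denominator: s^3 + 14*s^2 + 60*s + 72 = (s + 2)*(s + 6)^2.
Partial fraction decomposition gives [-5/(s + 6)] + [-6/(s + 6)^2] + [-2/(s + 2)].
Invert each term: -5/(s + 6) ↔ -5e^(-6t); -6/(s + 6)^2 ↔ -6t·e^(-6t); -2/(s + 2) ↔ -2e^(-2t).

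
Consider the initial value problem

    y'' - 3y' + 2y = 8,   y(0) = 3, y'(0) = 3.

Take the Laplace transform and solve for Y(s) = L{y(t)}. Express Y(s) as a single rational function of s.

Y(s) = (3*s^2 - 6*s + 8)/(s^3 - 3*s^2 + 2*s)

Transform both sides with L{·}.
With L{y''} = s^2 Y - s·y(0) - y'(0) and L{y'} = sY - y(0), with y(0) = 3, y'(0) = 3: the LHS transforms to (s^2 - 3*s + 2)Y - (3*s - 6).
The right side is L{8} = 8/s.
So (s^2 - 3*s + 2)Y = 8/s + (3*s - 6).
Solve for Y(s) and write it as one ratio of polynomials.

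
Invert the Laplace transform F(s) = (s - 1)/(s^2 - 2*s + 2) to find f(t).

f(t) = exp(t)*cos(t)

Rewrite the denominator: s^2 - 2*s + 2 = (s - 1)^2 + 1.
The form in (s - 1) signals a first-shifting-theorem factor e^(t).
Since L{cos(t)} = s/(s^2 + 1), the inverse is exp(t)*cos(t).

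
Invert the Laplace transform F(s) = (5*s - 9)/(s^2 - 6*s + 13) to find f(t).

Complete the square in the denominator: s^2 - 6*s + 13 = (s - 3)^2 + 2^2.
Split the numerator to match: 5*s - 9 = 5·(s - 3) + 3·2.
Invert each term: 5·(s - 3)/((s - 3)^2 + 4) ↔ 5e^(3t)cos(2t); 3·2/((s - 3)^2 + 4) ↔ 3e^(3t)sin(2t).

f(t) = 3*exp(3*t)*sin(2*t) + 5*exp(3*t)*cos(2*t)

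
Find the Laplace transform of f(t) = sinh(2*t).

L{sinh(2t)} = 2/(s^2 - 4).

2/(s^2 - 4)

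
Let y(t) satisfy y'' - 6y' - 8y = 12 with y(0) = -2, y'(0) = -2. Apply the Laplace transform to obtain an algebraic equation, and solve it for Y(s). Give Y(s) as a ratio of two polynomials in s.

Laplace-transform each side.
Using L{y''} = s^2 Y - s·y(0) - y'(0) and L{y'} = sY - y(0), with y(0) = -2, y'(0) = -2, the left side becomes (s^2 - 6*s - 8)Y - (-2*s + 10).
The right side is L{12} = 12/s.
So (s^2 - 6*s - 8)Y = 12/s + (-2*s + 10).
Isolate Y and clear denominators.

Y(s) = (-2*s^2 + 10*s + 12)/(s^3 - 6*s^2 - 8*s)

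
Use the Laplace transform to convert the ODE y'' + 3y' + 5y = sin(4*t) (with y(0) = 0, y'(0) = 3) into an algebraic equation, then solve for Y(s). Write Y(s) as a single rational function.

Y(s) = (3*s^2 + 52)/(s^4 + 3*s^3 + 21*s^2 + 48*s + 80)

Take the Laplace transform of both sides.
With L{y''} = s^2 Y - s·y(0) - y'(0) and L{y'} = sY - y(0), with y(0) = 0, y'(0) = 3: the LHS transforms to (s^2 + 3*s + 5)Y - (3).
The right side is L{sin(4*t)} = 4/(s^2 + 16).
So (s^2 + 3*s + 5)Y = 4/(s^2 + 16) + (3).
Solve for Y(s) and write it as one ratio of polynomials.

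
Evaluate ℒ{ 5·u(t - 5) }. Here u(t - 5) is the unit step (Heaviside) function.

5*exp(-5*s)/s

By the second shifting theorem, L{u(t - c)·g(t - c)} = e^(-cs)·G(s) with c = 5 and G(s) = L{g(t)}.
L{5} = 5/s.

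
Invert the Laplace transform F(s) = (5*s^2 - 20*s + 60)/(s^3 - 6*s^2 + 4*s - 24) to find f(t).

f(t) = 3*exp(6*t) - 4*sin(2*t) + 2*cos(2*t)

Factor the denominator: s^3 - 6*s^2 + 4*s - 24 = (s - 6)*(s^2 + 4).
Partial fraction decomposition gives [3/(s - 6)] + [2*s/(s^2 + 4)] + [-8/(s^2 + 4)].
Invert each term: 3/(s - 6) ↔ 3e^(6t); 2·s/(s^2 + 4) ↔ 2cos(2t); -4·2/(s^2 + 4) ↔ -4sin(2t).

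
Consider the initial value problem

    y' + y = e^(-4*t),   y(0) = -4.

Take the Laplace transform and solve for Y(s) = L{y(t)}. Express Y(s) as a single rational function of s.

Laplace-transform each side.
With L{y'} = sY - y(0) = sY - (-4): the LHS transforms to (s + 1)Y - (-4).
The right side is L{e^(-4*t)} = 1/(s + 4).
So (s + 1)Y = 1/(s + 4) + (-4).
Divide through and combine into a single rational function.

Y(s) = (-4*s - 15)/(s^2 + 5*s + 4)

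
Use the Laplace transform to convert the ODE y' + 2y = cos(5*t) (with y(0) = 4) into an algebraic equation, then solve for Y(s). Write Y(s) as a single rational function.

Transform both sides with L{·}.
The derivative rules (L{y'} = sY - y(0) = sY - 4) turn the left side into (s + 2)Y - (4).
The right side is L{cos(5*t)} = s/(s^2 + 25).
So (s + 2)Y = s/(s^2 + 25) + (4).
Isolate Y and clear denominators.

Y(s) = (4*s^2 + s + 100)/(s^3 + 2*s^2 + 25*s + 50)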